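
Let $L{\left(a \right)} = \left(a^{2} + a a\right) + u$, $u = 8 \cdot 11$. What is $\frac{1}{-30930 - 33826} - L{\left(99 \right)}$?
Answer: $- \frac{1275045641}{64756} \approx -19690.0$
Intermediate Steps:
$u = 88$
$L{\left(a \right)} = 88 + 2 a^{2}$ ($L{\left(a \right)} = \left(a^{2} + a a\right) + 88 = \left(a^{2} + a^{2}\right) + 88 = 2 a^{2} + 88 = 88 + 2 a^{2}$)
$\frac{1}{-30930 - 33826} - L{\left(99 \right)} = \frac{1}{-30930 - 33826} - \left(88 + 2 \cdot 99^{2}\right) = \frac{1}{-64756} - \left(88 + 2 \cdot 9801\right) = - \frac{1}{64756} - \left(88 + 19602\right) = - \frac{1}{64756} - 19690 = - \frac{1275045641}{64756}$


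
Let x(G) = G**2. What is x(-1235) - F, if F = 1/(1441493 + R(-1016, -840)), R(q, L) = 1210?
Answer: 2200446683174/1442703 ≈ 1.5252e+6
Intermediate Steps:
F = 1/1442703 (F = 1/(1441493 + 1210) = 1/1442703 ≈ 6.9314e-7)
x(-1235) - F = (-1235)**2 - 1*1/1442703 = 1525225 - 1/1442703 = 2200446683174/1442703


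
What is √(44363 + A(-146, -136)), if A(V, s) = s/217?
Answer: √2088979795/217 ≈ 210.62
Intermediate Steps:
A(V, s) = s/217 (A(V, s) = s*(1/217) = s/217)
√(44363 + A(-146, -136)) = √(44363 + (1/217)*(-136)) = √(44363 - 136/217) = √(9626635/217) = √2088979795/217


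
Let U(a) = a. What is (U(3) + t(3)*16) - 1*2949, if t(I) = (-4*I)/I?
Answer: -3010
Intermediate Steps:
t(I) = -4
(U(3) + t(3)*16) - 1*2949 = (3 - 4*16) - 1*2949 = (3 - 64) - 2949 = -61 - 2949 = -3010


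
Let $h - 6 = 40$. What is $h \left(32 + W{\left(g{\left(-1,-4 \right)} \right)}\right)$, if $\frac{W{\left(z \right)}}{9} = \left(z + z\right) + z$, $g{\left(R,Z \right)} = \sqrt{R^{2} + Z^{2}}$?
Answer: $1472 + 1242 \sqrt{17} \approx 6592.9$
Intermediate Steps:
$h = 46$ ($h = 6 + 40 = 46$)
$W{\left(z \right)} = 27 z$ ($W{\left(z \right)} = 9 \left(\left(z + z\right) + z\right) = 9 \left(2 z + z\right) = 9 \cdot 3 z = 27 z$)
$h \left(32 + W{\left(g{\left(-1,-4 \right)} \right)}\right) = 46 \left(32 + 27 \sqrt{\left(-1\right)^{2} + \left(-4\right)^{2}}\right) = 46 \left(32 + 27 \sqrt{1 + 16}\right) = 46 \left(32 + 27 \sqrt{17}\right) = 1472 + 1242 \sqrt{17}$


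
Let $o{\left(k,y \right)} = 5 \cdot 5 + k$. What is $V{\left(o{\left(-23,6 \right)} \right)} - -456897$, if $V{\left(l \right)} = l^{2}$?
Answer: $456901$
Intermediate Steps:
$o{\left(k,y \right)} = 25 + k$
$V{\left(o{\left(-23,6 \right)} \right)} - -456897 = \left(25 - 23\right)^{2} - -456897 = 2^{2} + 456897 = 4 + 456897 = 456901$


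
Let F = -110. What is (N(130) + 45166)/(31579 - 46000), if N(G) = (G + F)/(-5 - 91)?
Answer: -1083979/346104 ≈ -3.1319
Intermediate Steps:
N(G) = 55/48 - G/96 (N(G) = (G - 110)/(-5 - 91) = (-110 + G)/(-96) = (-110 + G)*(-1/96) = 55/48 - G/96)
(N(130) + 45166)/(31579 - 46000) = ((55/48 - 1/96*130) + 45166)/(31579 - 46000) = ((55/48 - 65/48) + 45166)/(-14421) = (-5/24 + 45166)*(-1/14421) = (1083979/24)*(-1/14421) = -1083979/346104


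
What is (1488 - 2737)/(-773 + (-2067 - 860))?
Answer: 1249/3700 ≈ 0.33757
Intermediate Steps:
(1488 - 2737)/(-773 + (-2067 - 860)) = -1249/(-773 - 2927) = -1249/(-3700) = -1249*(-1/3700) = 1249/3700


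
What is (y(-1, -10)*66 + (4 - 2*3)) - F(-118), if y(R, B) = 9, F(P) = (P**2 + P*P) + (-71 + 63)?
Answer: -27248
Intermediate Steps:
F(P) = -8 + 2*P**2 (F(P) = (P**2 + P**2) - 8 = 2*P**2 - 8 = -8 + 2*P**2)
(y(-1, -10)*66 + (4 - 2*3)) - F(-118) = (9*66 + (4 - 2*3)) - (-8 + 2*(-118)**2) = (594 + (4 - 6)) - (-8 + 2*13924) = (594 - 2) - (-8 + 27848) = 592 - 1*27840 = 592 - 27840 = -27248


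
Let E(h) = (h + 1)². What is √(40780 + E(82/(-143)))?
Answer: √833913941/143 ≈ 201.94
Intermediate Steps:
E(h) = (1 + h)²
√(40780 + E(82/(-143))) = √(40780 + (1 + 82/(-143))²) = √(40780 + (1 + 82*(-1/143))²) = √(40780 + (1 - 82/143)²) = √(40780 + (61/143)²) = √(40780 + 3721/20449) = √(833913941/20449) = √833913941/143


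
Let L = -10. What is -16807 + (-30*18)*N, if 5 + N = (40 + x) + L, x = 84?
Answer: -75667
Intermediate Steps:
N = 109 (N = -5 + ((40 + 84) - 10) = -5 + (124 - 10) = -5 + 114 = 109)
-16807 + (-30*18)*N = -16807 - 30*18*109 = -16807 - 540*109 = -16807 - 58860 = -75667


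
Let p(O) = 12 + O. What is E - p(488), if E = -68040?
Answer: -68540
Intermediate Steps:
E - p(488) = -68040 - (12 + 488) = -68040 - 1*500 = -68040 - 500 = -68540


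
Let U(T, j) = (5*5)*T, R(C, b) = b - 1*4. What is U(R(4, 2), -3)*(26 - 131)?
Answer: 5250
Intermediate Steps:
R(C, b) = -4 + b (R(C, b) = b - 4 = -4 + b)
U(T, j) = 25*T
U(R(4, 2), -3)*(26 - 131) = (25*(-4 + 2))*(26 - 131) = (25*(-2))*(-105) = -50*(-105) = 5250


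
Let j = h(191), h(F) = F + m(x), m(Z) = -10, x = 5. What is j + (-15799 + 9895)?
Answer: -5723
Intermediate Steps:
h(F) = -10 + F (h(F) = F - 10 = -10 + F)
j = 181 (j = -10 + 191 = 181)
j + (-15799 + 9895) = 181 + (-15799 + 9895) = 181 - 5904 = -5723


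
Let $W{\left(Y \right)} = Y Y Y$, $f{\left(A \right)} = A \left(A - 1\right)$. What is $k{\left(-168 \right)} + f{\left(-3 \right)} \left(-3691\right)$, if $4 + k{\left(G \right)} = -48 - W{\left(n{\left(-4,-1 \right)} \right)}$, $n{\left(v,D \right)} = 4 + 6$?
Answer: $-45344$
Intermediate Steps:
$f{\left(A \right)} = A \left(-1 + A\right)$
$n{\left(v,D \right)} = 10$
$W{\left(Y \right)} = Y^{3}$ ($W{\left(Y \right)} = Y^{2} Y = Y^{3}$)
$k{\left(G \right)} = -1052$ ($k{\left(G \right)} = -4 - 1048 = -1052$)
$k{\left(-168 \right)} + f{\left(-3 \right)} \left(-3691\right) = -1052 + - 3 \left(-1 - 3\right) \left(-3691\right) = -1052 + \left(-3\right) \left(-4\right) \left(-3691\right) = -1052 + 12 \left(-3691\right) = -1052 - 44292 = -45344$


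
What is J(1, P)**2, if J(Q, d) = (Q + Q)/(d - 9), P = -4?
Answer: 4/169 ≈ 0.023669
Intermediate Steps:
J(Q, d) = 2*Q/(-9 + d) (J(Q, d) = (2*Q)/(-9 + d) = 2*Q/(-9 + d))
J(1, P)**2 = (2*1/(-9 - 4))**2 = (2*1/(-13))**2 = (2*1*(-1/13))**2 = (-2/13)**2 = 4/169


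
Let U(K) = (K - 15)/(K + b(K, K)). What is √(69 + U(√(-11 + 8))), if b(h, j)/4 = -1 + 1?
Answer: √(70 + 5*I*√3) ≈ 8.3825 + 0.51657*I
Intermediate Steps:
b(h, j) = 0 (b(h, j) = 4*(-1 + 1) = 4*0 = 0)
U(K) = (-15 + K)/K (U(K) = (K - 15)/(K + 0) = (-15 + K)/K)
√(69 + U(√(-11 + 8))) = √(69 + (-15 + √(-11 + 8))/(√(-11 + 8))) = √(69 + (-15 + √(-3))/(√(-3))) = √(69 + (-15 + I*√3)/((I*√3))) = √(69 + (-I*√3/3)*(-15 + I*√3)) = √(69 - I*√3*(-15 + I*√3)/3)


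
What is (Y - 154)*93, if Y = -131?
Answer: -26505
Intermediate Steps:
(Y - 154)*93 = (-131 - 154)*93 = -285*93 = -26505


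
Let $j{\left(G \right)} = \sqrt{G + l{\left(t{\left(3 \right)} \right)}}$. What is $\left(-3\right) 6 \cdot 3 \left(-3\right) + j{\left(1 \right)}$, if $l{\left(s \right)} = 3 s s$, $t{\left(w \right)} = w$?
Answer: $162 + 2 \sqrt{7} \approx 167.29$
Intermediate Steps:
$l{\left(s \right)} = 3 s^{2}$
$j{\left(G \right)} = \sqrt{27 + G}$ ($j{\left(G \right)} = \sqrt{G + 3 \cdot 3^{2}} = \sqrt{G + 3 \cdot 9} = \sqrt{G + 27} = \sqrt{27 + G}$)
$\left(-3\right) 6 \cdot 3 \left(-3\right) + j{\left(1 \right)} = \left(-3\right) 6 \cdot 3 \left(-3\right) + \sqrt{27 + 1} = \left(-18\right) 3 \left(-3\right) + \sqrt{28} = \left(-54\right) \left(-3\right) + 2 \sqrt{7} = 162 + 2 \sqrt{7}$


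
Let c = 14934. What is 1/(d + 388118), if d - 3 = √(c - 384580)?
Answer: 388121/150638280287 - I*√369646/150638280287 ≈ 2.5765e-6 - 4.0361e-9*I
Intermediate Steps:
d = 3 + I*√369646 (d = 3 + √(14934 - 384580) = 3 + √(-369646) = 3 + I*√369646 ≈ 3.0 + 607.99*I)
1/(d + 388118) = 1/((3 + I*√369646) + 388118) = 1/(388121 + I*√369646)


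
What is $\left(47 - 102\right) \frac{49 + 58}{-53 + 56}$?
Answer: $- \frac{5885}{3} \approx -1961.7$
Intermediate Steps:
$\left(47 - 102\right) \frac{49 + 58}{-53 + 56} = - 55 \cdot \frac{107}{3} = - 55 \cdot 107 \cdot \frac{1}{3} = \left(-55\right) \frac{107}{3} = - \frac{5885}{3}$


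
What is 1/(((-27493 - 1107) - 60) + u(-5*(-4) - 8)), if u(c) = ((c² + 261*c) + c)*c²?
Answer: 1/444812 ≈ 2.2481e-6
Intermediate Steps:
u(c) = c²*(c² + 262*c) (u(c) = (c² + 262*c)*c² = c²*(c² + 262*c))
1/(((-27493 - 1107) - 60) + u(-5*(-4) - 8)) = 1/(((-27493 - 1107) - 60) + (-5*(-4) - 8)³*(262 + (-5*(-4) - 8))) = 1/((-28600 - 60) + (20 - 8)³*(262 + (20 - 8))) = 1/(-28660 + 12³*(262 + 12)) = 1/(-28660 + 1728*274) = 1/(-28660 + 473472) = 1/444812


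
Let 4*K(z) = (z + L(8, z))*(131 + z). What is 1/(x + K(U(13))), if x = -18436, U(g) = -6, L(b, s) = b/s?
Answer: -6/111991 ≈ -5.3576e-5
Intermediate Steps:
K(z) = (131 + z)*(z + 8/z)/4 (K(z) = ((z + 8/z)*(131 + z))/4 = ((131 + z)*(z + 8/z))/4 = (131 + z)*(z + 8/z)/4)
1/(x + K(U(13))) = 1/(-18436 + (1/4)*(1048 - 6*(8 + (-6)**2 + 131*(-6)))/(-6)) = 1/(-18436 + (1/4)*(-1/6)*(1048 - 6*(8 + 36 - 786))) = 1/(-18436 + (1/4)*(-1/6)*(1048 - 6*(-742))) = 1/(-18436 + (1/4)*(-1/6)*(1048 + 4452)) = 1/(-18436 + (1/4)*(-1/6)*5500) = 1/(-18436 - 1375/6) = 1/(-111991/6) = -6/111991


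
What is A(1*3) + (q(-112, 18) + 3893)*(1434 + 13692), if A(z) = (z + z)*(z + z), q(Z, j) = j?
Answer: 59157822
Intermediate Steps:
A(z) = 4*z² (A(z) = (2*z)*(2*z) = 4*z²)
A(1*3) + (q(-112, 18) + 3893)*(1434 + 13692) = 4*(1*3)² + (18 + 3893)*(1434 + 13692) = 4*3² + 3911*15126 = 4*9 + 59157786 = 36 + 59157786 = 59157822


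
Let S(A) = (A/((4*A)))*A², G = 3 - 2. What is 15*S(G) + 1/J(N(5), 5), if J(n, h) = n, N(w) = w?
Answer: 79/20 ≈ 3.9500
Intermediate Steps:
G = 1
S(A) = A²/4 (S(A) = (A*(1/(4*A)))*A² = A²/4)
15*S(G) + 1/J(N(5), 5) = 15*((¼)*1²) + 1/5 = 15*((¼)*1) + ⅕ = 15*(¼) + ⅕ = 15/4 + ⅕ = 79/20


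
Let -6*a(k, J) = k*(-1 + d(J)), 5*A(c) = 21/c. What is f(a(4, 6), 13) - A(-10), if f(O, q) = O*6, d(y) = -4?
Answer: 1021/50 ≈ 20.420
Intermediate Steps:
A(c) = 21/(5*c) (A(c) = (21/c)/5 = 21/(5*c))
a(k, J) = 5*k/6 (a(k, J) = -k*(-1 - 4)/6 = -k*(-5)/6 = -(-5)*k/6 = 5*k/6)
f(O, q) = 6*O
f(a(4, 6), 13) - A(-10) = 6*((⅚)*4) - 21/(5*(-10)) = 6*(10/3) - 21*(-1)/(5*10) = 20 - 1*(-21/50) = 20 + 21/50 = 1021/50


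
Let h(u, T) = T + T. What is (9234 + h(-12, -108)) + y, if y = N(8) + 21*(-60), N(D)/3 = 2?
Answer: 7764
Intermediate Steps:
h(u, T) = 2*T
N(D) = 6 (N(D) = 3*2 = 6)
y = -1254 (y = 6 + 21*(-60) = 6 - 1260 = -1254)
(9234 + h(-12, -108)) + y = (9234 + 2*(-108)) - 1254 = (9234 - 216) - 1254 = 9018 - 1254 = 7764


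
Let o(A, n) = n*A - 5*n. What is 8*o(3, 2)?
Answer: -32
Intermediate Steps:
o(A, n) = -5*n + A*n (o(A, n) = A*n - 5*n = -5*n + A*n)
8*o(3, 2) = 8*(2*(-5 + 3)) = 8*(2*(-2)) = 8*(-4) = -32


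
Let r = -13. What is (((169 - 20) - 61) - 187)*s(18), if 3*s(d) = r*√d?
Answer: 1287*√2 ≈ 1820.1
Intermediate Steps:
s(d) = -13*√d/3 (s(d) = (-13*√d)/3 = -13*√d/3)
(((169 - 20) - 61) - 187)*s(18) = (((169 - 20) - 61) - 187)*(-13*√2) = ((149 - 61) - 187)*(-13*√2) = (88 - 187)*(-13*√2) = -(-1287)*√2 = 1287*√2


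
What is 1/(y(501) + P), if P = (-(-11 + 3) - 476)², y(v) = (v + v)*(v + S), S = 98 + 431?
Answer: 1/1251084 ≈ 7.9931e-7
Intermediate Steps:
S = 529
y(v) = 2*v*(529 + v) (y(v) = (v + v)*(v + 529) = (2*v)*(529 + v) = 2*v*(529 + v))
P = 219024 (P = (-1*(-8) - 476)² = (8 - 476)² = (-468)² = 219024)
1/(y(501) + P) = 1/(2*501*(529 + 501) + 219024) = 1/(2*501*1030 + 219024) = 1/(1032060 + 219024) = 1/1251084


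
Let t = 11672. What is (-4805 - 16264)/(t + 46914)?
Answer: -21069/58586 ≈ -0.35963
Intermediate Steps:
(-4805 - 16264)/(t + 46914) = (-4805 - 16264)/(11672 + 46914) = -21069/58586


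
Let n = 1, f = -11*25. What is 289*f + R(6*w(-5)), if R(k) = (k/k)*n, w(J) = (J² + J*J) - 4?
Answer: -79474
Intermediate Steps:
w(J) = -4 + 2*J² (w(J) = (J² + J²) - 4 = 2*J² - 4 = -4 + 2*J²)
f = -275
R(k) = 1 (R(k) = (k/k)*1 = 1*1 = 1)
289*f + R(6*w(-5)) = 289*(-275) + 1 = -79475 + 1 = -79474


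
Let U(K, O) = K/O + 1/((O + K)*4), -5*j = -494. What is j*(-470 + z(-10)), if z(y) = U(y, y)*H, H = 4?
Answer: -2302287/50 ≈ -46046.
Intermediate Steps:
j = 494/5 (j = -⅕*(-494) = 494/5 ≈ 98.800)
U(K, O) = 1/(4*(K + O)) + K/O (U(K, O) = K/O + (¼)/(K + O) = K/O + 1/(4*(K + O)) = 1/(4*(K + O)) + K/O)
z(y) = 2*(2*y² + y/4)/y² (z(y) = ((y² + y/4 + y*y)/(y*(y + y)))*4 = ((y² + y/4 + y²)/(y*((2*y))))*4 = ((1/(2*y))*(2*y² + y/4)/y)*4 = ((2*y² + y/4)/(2*y²))*4 = 2*(2*y² + y/4)/y²)
j*(-470 + z(-10)) = 494*(-470 + (4 + (½)/(-10)))/5 = 494*(-470 + (4 + (½)*(-⅒)))/5 = 494*(-470 + (4 - 1/20))/5 = 494*(-470 + 79/20)/5 = (494/5)*(-9321/20) = -2302287/50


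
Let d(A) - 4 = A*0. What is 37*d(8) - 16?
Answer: 132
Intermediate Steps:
d(A) = 4 (d(A) = 4 + A*0 = 4 + 0 = 4)
37*d(8) - 16 = 37*4 - 16 = 148 - 16 = 132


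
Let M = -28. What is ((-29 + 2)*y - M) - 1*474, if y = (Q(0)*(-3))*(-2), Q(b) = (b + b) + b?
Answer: -446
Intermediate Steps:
Q(b) = 3*b (Q(b) = 2*b + b = 3*b)
y = 0 (y = ((3*0)*(-3))*(-2) = (0*(-3))*(-2) = 0*(-2) = 0)
((-29 + 2)*y - M) - 1*474 = ((-29 + 2)*0 - 1*(-28)) - 1*474 = (-27*0 + 28) - 474 = (0 + 28) - 474 = 28 - 474 = -446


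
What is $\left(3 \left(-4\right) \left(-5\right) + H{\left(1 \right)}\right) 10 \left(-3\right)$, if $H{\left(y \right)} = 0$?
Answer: $-1800$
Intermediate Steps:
$\left(3 \left(-4\right) \left(-5\right) + H{\left(1 \right)}\right) 10 \left(-3\right) = \left(3 \left(-4\right) \left(-5\right) + 0\right) 10 \left(-3\right) = \left(\left(-12\right) \left(-5\right) + 0\right) 10 \left(-3\right) = \left(60 + 0\right) 10 \left(-3\right) = 60 \cdot 10 \left(-3\right) = 600 \left(-3\right) = -1800$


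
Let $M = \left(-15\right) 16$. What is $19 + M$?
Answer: $-221$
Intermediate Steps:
$M = -240$
$19 + M = 19 - 240 = -221$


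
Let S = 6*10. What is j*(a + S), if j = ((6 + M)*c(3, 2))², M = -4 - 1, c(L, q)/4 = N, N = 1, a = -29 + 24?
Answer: 880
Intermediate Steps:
S = 60
a = -5
c(L, q) = 4 (c(L, q) = 4*1 = 4)
M = -5
j = 16 (j = ((6 - 5)*4)² = (1*4)² = 4² = 16)
j*(a + S) = 16*(-5 + 60) = 16*55 = 880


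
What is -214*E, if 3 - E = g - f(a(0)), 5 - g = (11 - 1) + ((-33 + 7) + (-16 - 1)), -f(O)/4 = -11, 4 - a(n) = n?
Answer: -1926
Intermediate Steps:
a(n) = 4 - n
f(O) = 44 (f(O) = -4*(-11) = 44)
g = 38 (g = 5 - ((11 - 1) + ((-33 + 7) + (-16 - 1))) = 5 - (10 + (-26 - 17)) = 5 - (10 - 43) = 5 - 1*(-33) = 5 + 33 = 38)
E = 9 (E = 3 - (38 - 1*44) = 3 - (38 - 44) = 3 - 1*(-6) = 3 + 6 = 9)
-214*E = -214*9 = -1926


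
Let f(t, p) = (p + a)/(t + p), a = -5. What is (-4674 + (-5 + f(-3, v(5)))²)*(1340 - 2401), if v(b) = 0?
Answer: 44525926/9 ≈ 4.9473e+6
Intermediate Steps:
f(t, p) = (-5 + p)/(p + t) (f(t, p) = (p - 5)/(t + p) = (-5 + p)/(p + t))
(-4674 + (-5 + f(-3, v(5)))²)*(1340 - 2401) = (-4674 + (-5 + (-5 + 0)/(0 - 3))²)*(1340 - 2401) = (-4674 + (-5 - 5/(-3))²)*(-1061) = (-4674 + (-5 - ⅓*(-5))²)*(-1061) = (-4674 + (-5 + 5/3)²)*(-1061) = (-4674 + (-10/3)²)*(-1061) = (-4674 + 100/9)*(-1061) = -41966/9*(-1061) = 44525926/9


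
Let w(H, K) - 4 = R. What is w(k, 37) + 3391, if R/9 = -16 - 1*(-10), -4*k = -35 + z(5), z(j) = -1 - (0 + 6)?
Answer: 3341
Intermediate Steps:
z(j) = -7 (z(j) = -1 - 1*6 = -1 - 6 = -7)
k = 21/2 (k = -(-35 - 7)/4 = -¼*(-42) = 21/2 ≈ 10.500)
R = -54 (R = 9*(-16 - 1*(-10)) = 9*(-16 + 10) = 9*(-6) = -54)
w(H, K) = -50 (w(H, K) = 4 - 54 = -50)
w(k, 37) + 3391 = -50 + 3391 = 3341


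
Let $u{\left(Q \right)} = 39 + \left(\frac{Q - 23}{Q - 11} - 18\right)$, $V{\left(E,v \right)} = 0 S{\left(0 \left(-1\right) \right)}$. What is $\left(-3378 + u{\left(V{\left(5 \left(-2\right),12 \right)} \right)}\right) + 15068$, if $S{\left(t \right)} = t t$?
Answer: $\frac{128844}{11} \approx 11713.0$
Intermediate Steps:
$S{\left(t \right)} = t^{2}$
$V{\left(E,v \right)} = 0$ ($V{\left(E,v \right)} = 0 \left(0 \left(-1\right)\right)^{2} = 0 \cdot 0^{2} = 0 \cdot 0 = 0$)
$u{\left(Q \right)} = 21 + \frac{-23 + Q}{-11 + Q}$ ($u{\left(Q \right)} = 39 + \left(\frac{-23 + Q}{-11 + Q} - 18\right) = 39 + \left(-18 + \frac{-23 + Q}{-11 + Q}\right) = 21 + \frac{-23 + Q}{-11 + Q}$)
$\left(-3378 + u{\left(V{\left(5 \left(-2\right),12 \right)} \right)}\right) + 15068 = \left(-3378 + \frac{2 \left(-127 + 11 \cdot 0\right)}{-11 + 0}\right) + 15068 = \left(-3378 + \frac{2 \left(-127 + 0\right)}{-11}\right) + 15068 = \left(-3378 + 2 \left(- \frac{1}{11}\right) \left(-127\right)\right) + 15068 = \left(-3378 + \frac{254}{11}\right) + 15068 = - \frac{36904}{11} + 15068 = \frac{128844}{11}$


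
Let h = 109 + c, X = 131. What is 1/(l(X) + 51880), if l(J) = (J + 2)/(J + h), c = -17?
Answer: 223/11569373 ≈ 1.9275e-5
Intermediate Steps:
h = 92 (h = 109 - 17 = 92)
l(J) = (2 + J)/(92 + J) (l(J) = (J + 2)/(J + 92) = (2 + J)/(92 + J))
1/(l(X) + 51880) = 1/((2 + 131)/(92 + 131) + 51880) = 1/(133/223 + 51880) = 1/(11569373/223) = 223/11569373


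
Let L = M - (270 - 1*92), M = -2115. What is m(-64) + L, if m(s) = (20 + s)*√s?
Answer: -2293 - 352*I ≈ -2293.0 - 352.0*I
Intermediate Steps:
m(s) = √s*(20 + s)
L = -2293 (L = -2115 - (270 - 1*92) = -2115 - (270 - 92) = -2115 - 1*178 = -2115 - 178 = -2293)
m(-64) + L = √(-64)*(20 - 64) - 2293 = (8*I)*(-44) - 2293 = -352*I - 2293 = -2293 - 352*I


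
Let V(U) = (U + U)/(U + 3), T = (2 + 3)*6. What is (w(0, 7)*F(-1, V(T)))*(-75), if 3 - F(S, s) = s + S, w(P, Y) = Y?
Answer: -12600/11 ≈ -1145.5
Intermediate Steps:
T = 30 (T = 5*6 = 30)
V(U) = 2*U/(3 + U) (V(U) = (2*U)/(3 + U) = 2*U/(3 + U))
F(S, s) = 3 - S - s (F(S, s) = 3 - (s + S) = 3 - (S + s) = 3 + (-S - s) = 3 - S - s)
(w(0, 7)*F(-1, V(T)))*(-75) = (7*(3 - 1*(-1) - 2*30/(3 + 30)))*(-75) = (7*(3 + 1 - 2*30/33))*(-75) = (7*(3 + 1 - 1*20/11))*(-75) = (7*(3 + 1 - 20/11))*(-75) = (7*(24/11))*(-75) = (168/11)*(-75) = -12600/11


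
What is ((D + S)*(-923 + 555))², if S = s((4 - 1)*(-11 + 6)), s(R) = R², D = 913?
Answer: 175380038656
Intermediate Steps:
S = 225 (S = ((4 - 1)*(-11 + 6))² = (3*(-5))² = (-15)² = 225)
((D + S)*(-923 + 555))² = ((913 + 225)*(-923 + 555))² = (1138*(-368))² = (-418784)² = 175380038656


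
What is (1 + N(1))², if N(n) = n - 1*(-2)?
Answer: 16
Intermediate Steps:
N(n) = 2 + n (N(n) = n + 2 = 2 + n)
(1 + N(1))² = (1 + (2 + 1))² = (1 + 3)² = 4² = 16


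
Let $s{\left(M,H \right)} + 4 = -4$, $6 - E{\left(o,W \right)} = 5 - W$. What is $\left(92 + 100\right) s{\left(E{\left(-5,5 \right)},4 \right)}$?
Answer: $-1536$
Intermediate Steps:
$E{\left(o,W \right)} = 1 + W$ ($E{\left(o,W \right)} = 6 - \left(5 - W\right) = 6 + \left(-5 + W\right) = 1 + W$)
$s{\left(M,H \right)} = -8$ ($s{\left(M,H \right)} = -4 - 4 = -8$)
$\left(92 + 100\right) s{\left(E{\left(-5,5 \right)},4 \right)} = \left(92 + 100\right) \left(-8\right) = 192 \left(-8\right) = -1536$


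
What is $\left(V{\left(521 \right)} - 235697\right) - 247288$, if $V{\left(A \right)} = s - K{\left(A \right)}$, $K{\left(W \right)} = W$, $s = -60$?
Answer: $-483566$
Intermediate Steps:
$V{\left(A \right)} = -60 - A$
$\left(V{\left(521 \right)} - 235697\right) - 247288 = \left(\left(-60 - 521\right) - 235697\right) - 247288 = \left(-581 - 235697\right) - 247288 = -236278 - 247288 = -483566$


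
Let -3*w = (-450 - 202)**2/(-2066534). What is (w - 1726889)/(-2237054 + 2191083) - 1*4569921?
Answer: -651212739006243554/142500951771 ≈ -4.5699e+6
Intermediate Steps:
w = 212552/3099801 (w = -(-450 - 202)**2/(3*(-2066534)) = -(-652)**2*(-1)/(3*2066534) = -425104*(-1)/(3*2066534) = -1/3*(-212552/1033267) = 212552/3099801 ≈ 0.068570)
(w - 1726889)/(-2237054 + 2191083) - 1*4569921 = (212552/3099801 - 1726889)/(-2237054 + 2191083) - 1*4569921 = -5353012036537/3099801/(-45971) - 4569921 = -5353012036537/3099801*(-1/45971) - 4569921 = 5353012036537/142500951771 - 4569921 = -651212739006243554/142500951771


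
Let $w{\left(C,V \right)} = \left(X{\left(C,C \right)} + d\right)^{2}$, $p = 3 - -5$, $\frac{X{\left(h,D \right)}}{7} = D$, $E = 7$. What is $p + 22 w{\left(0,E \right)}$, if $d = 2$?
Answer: $96$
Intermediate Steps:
$X{\left(h,D \right)} = 7 D$
$p = 8$ ($p = 3 + 5 = 8$)
$w{\left(C,V \right)} = \left(2 + 7 C\right)^{2}$ ($w{\left(C,V \right)} = \left(7 C + 2\right)^{2} = \left(2 + 7 C\right)^{2}$)
$p + 22 w{\left(0,E \right)} = 8 + 22 \left(2 + 7 \cdot 0\right)^{2} = 8 + 22 \left(2 + 0\right)^{2} = 8 + 22 \cdot 2^{2} = 8 + 22 \cdot 4 = 8 + 88 = 96$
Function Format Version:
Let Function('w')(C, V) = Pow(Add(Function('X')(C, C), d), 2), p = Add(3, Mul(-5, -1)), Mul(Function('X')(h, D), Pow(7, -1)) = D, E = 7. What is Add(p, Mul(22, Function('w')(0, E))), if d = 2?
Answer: 96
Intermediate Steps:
Function('X')(h, D) = Mul(7, D)
p = 8 (p = Add(3, 5) = 8)
Function('w')(C, V) = Pow(Add(2, Mul(7, C)), 2) (Function('w')(C, V) = Pow(Add(Mul(7, C), 2), 2) = Pow(Add(2, Mul(7, C)), 2))
Add(p, Mul(22, Function('w')(0, E))) = Add(8, Mul(22, Pow(Add(2, Mul(7, 0)), 2))) = Add(8, Mul(22, Pow(Add(2, 0), 2))) = Add(8, Mul(22, Pow(2, 2))) = Add(8, Mul(22, 4)) = Add(8, 88) = 96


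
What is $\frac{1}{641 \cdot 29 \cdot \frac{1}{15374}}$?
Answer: $\frac{15374}{18589} \approx 0.82705$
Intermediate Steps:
$\frac{1}{641 \cdot 29 \cdot \frac{1}{15374}} = \frac{1}{18589 \cdot \frac{1}{15374}} = \frac{1}{\frac{18589}{15374}} = \frac{15374}{18589}$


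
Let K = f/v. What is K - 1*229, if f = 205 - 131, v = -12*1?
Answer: -1411/6 ≈ -235.17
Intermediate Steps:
v = -12
f = 74
K = -37/6 (K = 74/(-12) = 74*(-1/12) = -37/6 ≈ -6.1667)
K - 1*229 = -37/6 - 1*229 = -37/6 - 229 = -1411/6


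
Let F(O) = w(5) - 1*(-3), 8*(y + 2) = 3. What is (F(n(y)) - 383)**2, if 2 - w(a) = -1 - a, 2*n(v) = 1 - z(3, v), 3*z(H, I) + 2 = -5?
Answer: 138384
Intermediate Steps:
y = -13/8 (y = -2 + (1/8)*3 = -2 + 3/8 = -13/8 ≈ -1.6250)
z(H, I) = -7/3 (z(H, I) = -2/3 + (1/3)*(-5) = -2/3 - 5/3 = -7/3)
n(v) = 5/3 (n(v) = (1 - 1*(-7/3))/2 = (1 + 7/3)/2 = (1/2)*(10/3) = 5/3)
w(a) = 3 + a (w(a) = 2 - (-1 - a) = 2 + (1 + a) = 3 + a)
F(O) = 11 (F(O) = (3 + 5) - 1*(-3) = 8 + 3 = 11)
(F(n(y)) - 383)**2 = (11 - 383)**2 = (-372)**2 = 138384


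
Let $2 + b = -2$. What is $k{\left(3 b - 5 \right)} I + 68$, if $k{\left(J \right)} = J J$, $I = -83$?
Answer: $-23919$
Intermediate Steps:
$b = -4$ ($b = -2 - 2 = -4$)
$k{\left(J \right)} = J^{2}$
$k{\left(3 b - 5 \right)} I + 68 = \left(3 \left(-4\right) - 5\right)^{2} \left(-83\right) + 68 = \left(-12 - 5\right)^{2} \left(-83\right) + 68 = \left(-17\right)^{2} \left(-83\right) + 68 = 289 \left(-83\right) + 68 = -23987 + 68 = -23919$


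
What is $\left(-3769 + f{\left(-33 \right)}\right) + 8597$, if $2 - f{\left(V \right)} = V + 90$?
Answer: $4773$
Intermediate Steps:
$f{\left(V \right)} = -88 - V$ ($f{\left(V \right)} = 2 - \left(V + 90\right) = 2 - \left(90 + V\right) = -88 - V$)
$\left(-3769 + f{\left(-33 \right)}\right) + 8597 = \left(-3769 - 55\right) + 8597 = -3824 + 8597 = 4773$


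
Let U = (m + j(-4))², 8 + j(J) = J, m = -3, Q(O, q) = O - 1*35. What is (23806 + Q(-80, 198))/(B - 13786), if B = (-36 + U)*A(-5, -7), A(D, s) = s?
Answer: -23691/15109 ≈ -1.5680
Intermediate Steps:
Q(O, q) = -35 + O (Q(O, q) = O - 35 = -35 + O)
j(J) = -8 + J
U = 225 (U = (-3 + (-8 - 4))² = (-3 - 12)² = (-15)² = 225)
B = -1323 (B = (-36 + 225)*(-7) = 189*(-7) = -1323)
(23806 + Q(-80, 198))/(B - 13786) = (23806 + (-35 - 80))/(-1323 - 13786) = (23806 - 115)/(-15109) = 23691*(-1/15109) = -23691/15109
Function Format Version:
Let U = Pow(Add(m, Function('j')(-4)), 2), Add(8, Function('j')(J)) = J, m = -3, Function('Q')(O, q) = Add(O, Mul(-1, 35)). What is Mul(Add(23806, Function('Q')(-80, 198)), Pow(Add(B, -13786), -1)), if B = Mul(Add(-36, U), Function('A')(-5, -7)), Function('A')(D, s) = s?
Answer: Rational(-23691, 15109) ≈ -1.5680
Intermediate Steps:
Function('Q')(O, q) = Add(-35, O) (Function('Q')(O, q) = Add(O, -35) = Add(-35, O))
Function('j')(J) = Add(-8, J)
U = 225 (U = Pow(Add(-3, Add(-8, -4)), 2) = Pow(Add(-3, -12), 2) = Pow(-15, 2) = 225)
B = -1323 (B = Mul(Add(-36, 225), -7) = Mul(189, -7) = -1323)
Mul(Add(23806, Function('Q')(-80, 198)), Pow(Add(B, -13786), -1)) = Mul(Add(23806, Add(-35, -80)), Pow(Add(-1323, -13786), -1)) = Mul(Add(23806, -115), Pow(-15109, -1)) = Mul(23691, Rational(-1, 15109)) = Rational(-23691, 15109)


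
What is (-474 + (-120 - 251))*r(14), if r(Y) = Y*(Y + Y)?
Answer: -331240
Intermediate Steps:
r(Y) = 2*Y² (r(Y) = Y*(2*Y) = 2*Y²)
(-474 + (-120 - 251))*r(14) = (-474 + (-120 - 251))*(2*14²) = (-474 - 371)*(2*196) = -845*392 = -331240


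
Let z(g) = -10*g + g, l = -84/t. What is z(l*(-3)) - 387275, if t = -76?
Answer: -7357658/19 ≈ -3.8725e+5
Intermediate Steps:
l = 21/19 (l = -84/(-76) = -84*(-1/76) = 21/19 ≈ 1.1053)
z(g) = -9*g
z(l*(-3)) - 387275 = -189*(-3)/19 - 387275 = -9*(-63/19) - 387275 = 567/19 - 387275 = -7357658/19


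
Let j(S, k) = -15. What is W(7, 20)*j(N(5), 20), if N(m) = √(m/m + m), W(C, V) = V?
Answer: -300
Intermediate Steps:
N(m) = √(1 + m)
W(7, 20)*j(N(5), 20) = 20*(-15) = -300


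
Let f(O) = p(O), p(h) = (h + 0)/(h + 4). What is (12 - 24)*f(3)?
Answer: -36/7 ≈ -5.1429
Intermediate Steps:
p(h) = h/(4 + h)
f(O) = O/(4 + O)
(12 - 24)*f(3) = (12 - 24)*(3/(4 + 3)) = -36/7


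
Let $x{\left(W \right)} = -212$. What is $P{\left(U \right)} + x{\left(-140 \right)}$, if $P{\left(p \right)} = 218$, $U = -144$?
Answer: $6$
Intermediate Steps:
$P{\left(U \right)} + x{\left(-140 \right)} = 218 - 212 = 6$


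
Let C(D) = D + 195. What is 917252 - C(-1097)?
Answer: 918154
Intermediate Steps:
C(D) = 195 + D
917252 - C(-1097) = 917252 - (195 - 1097) = 917252 - 1*(-902) = 917252 + 902 = 918154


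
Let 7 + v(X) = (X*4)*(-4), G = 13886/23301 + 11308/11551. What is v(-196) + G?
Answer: 842593768673/269149851 ≈ 3130.6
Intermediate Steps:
G = 423884894/269149851 (G = 13886*(1/23301) + 11308*(1/11551) = 13886/23301 + 11308/11551 = 423884894/269149851 ≈ 1.5749)
v(X) = -7 - 16*X (v(X) = -7 + (X*4)*(-4) = -7 + (4*X)*(-4) = -7 - 16*X)
v(-196) + G = (-7 - 16*(-196)) + 423884894/269149851 = (-7 + 3136) + 423884894/269149851 = 3129 + 423884894/269149851 = 842593768673/269149851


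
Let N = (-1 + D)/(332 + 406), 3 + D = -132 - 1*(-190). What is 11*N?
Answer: 33/41 ≈ 0.80488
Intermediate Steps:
D = 55 (D = -3 + (-132 - 1*(-190)) = -3 + (-132 + 190) = -3 + 58 = 55)
N = 3/41 (N = (-1 + 55)/(332 + 406) = 54/738 = 54*(1/738) = 3/41 ≈ 0.073171)
11*N = 11*(3/41) = 33/41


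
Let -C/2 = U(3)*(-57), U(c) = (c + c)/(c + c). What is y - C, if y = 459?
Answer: 345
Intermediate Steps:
U(c) = 1 (U(c) = (2*c)/((2*c)) = (2*c)*(1/(2*c)) = 1)
C = 114 (C = -2*(-57) = 114)
y - C = 459 - 1*114 = 459 - 114 = 345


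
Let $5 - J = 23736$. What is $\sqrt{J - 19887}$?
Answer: $i \sqrt{43618} \approx 208.85 i$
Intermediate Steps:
$J = -23731$ ($J = 5 - 23736 = -23731$)
$\sqrt{J - 19887} = \sqrt{-23731 - 19887} = \sqrt{-43618} = i \sqrt{43618}$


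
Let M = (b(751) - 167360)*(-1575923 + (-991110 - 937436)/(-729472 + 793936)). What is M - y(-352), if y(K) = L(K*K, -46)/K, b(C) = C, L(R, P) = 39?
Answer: 372375952325196695/1418208 ≈ 2.6257e+11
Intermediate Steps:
M = 8463089825569081/32232 (M = (751 - 167360)*(-1575923 + (-991110 - 937436)/(-729472 + 793936)) = -166609*(-1575923 - 1928546/64464) = -166609*(-1575923 - 1928546*1/64464) = -166609*(-1575923 - 964273/32232) = -166609*(-50796114409/32232) = 8463089825569081/32232 ≈ 2.6257e+11)
y(K) = 39/K
M - y(-352) = 8463089825569081/32232 - 39/(-352) = 8463089825569081/32232 - 39*(-1)/352 = 8463089825569081/32232 - 1*(-39/352) = 8463089825569081/32232 + 39/352 = 372375952325196695/1418208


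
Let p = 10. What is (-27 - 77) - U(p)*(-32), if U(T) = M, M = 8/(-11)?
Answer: -1400/11 ≈ -127.27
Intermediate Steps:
M = -8/11 (M = 8*(-1/11) = -8/11 ≈ -0.72727)
U(T) = -8/11
(-27 - 77) - U(p)*(-32) = (-27 - 77) - 1*(-8/11)*(-32) = -104 + (8/11)*(-32) = -104 - 256/11 = -1400/11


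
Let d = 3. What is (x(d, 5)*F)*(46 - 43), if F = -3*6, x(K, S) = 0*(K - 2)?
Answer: 0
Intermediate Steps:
x(K, S) = 0 (x(K, S) = 0*(-2 + K) = 0)
F = -18
(x(d, 5)*F)*(46 - 43) = (0*(-18))*(46 - 43) = 0*3 = 0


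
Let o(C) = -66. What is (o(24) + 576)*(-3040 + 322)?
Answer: -1386180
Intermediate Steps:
(o(24) + 576)*(-3040 + 322) = (-66 + 576)*(-3040 + 322) = 510*(-2718) = -1386180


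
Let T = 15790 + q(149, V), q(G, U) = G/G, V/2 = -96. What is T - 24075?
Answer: -8284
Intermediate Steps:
V = -192 (V = 2*(-96) = -192)
q(G, U) = 1
T = 15791 (T = 15790 + 1 = 15791)
T - 24075 = 15791 - 24075 = -8284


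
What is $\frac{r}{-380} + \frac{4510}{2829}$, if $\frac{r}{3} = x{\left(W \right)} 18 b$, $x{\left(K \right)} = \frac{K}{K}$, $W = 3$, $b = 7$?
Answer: $\frac{7859}{13110} \approx 0.59947$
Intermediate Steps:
$x{\left(K \right)} = 1$
$r = 378$ ($r = 3 \cdot 1 \cdot 18 \cdot 7 = 3 \cdot 18 \cdot 7 = 3 \cdot 126 = 378$)
$\frac{r}{-380} + \frac{4510}{2829} = \frac{378}{-380} + \frac{4510}{2829} = 378 \left(- \frac{1}{380}\right) + 4510 \cdot \frac{1}{2829} = - \frac{189}{190} + \frac{110}{69} = \frac{7859}{13110}$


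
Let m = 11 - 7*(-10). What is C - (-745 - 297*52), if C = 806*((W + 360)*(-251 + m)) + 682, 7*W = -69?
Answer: -335717923/7 ≈ -4.7960e+7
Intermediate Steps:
W = -69/7 (W = (⅐)*(-69) = -69/7 ≈ -9.8571)
m = 81 (m = 11 + 70 = 81)
C = -335831246/7 (C = 806*((-69/7 + 360)*(-251 + 81)) + 682 = 806*((2451/7)*(-170)) + 682 = 806*(-416670/7) + 682 = -335836020/7 + 682 = -335831246/7 ≈ -4.7976e+7)
C - (-745 - 297*52) = -335831246/7 - (-745 - 297*52) = -335831246/7 - (-745 - 15444) = -335831246/7 - 1*(-16189) = -335831246/7 + 16189 = -335717923/7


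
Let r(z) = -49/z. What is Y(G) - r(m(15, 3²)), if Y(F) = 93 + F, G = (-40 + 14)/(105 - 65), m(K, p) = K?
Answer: 5737/60 ≈ 95.617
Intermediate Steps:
G = -13/20 (G = -26/40 = -26*1/40 = -13/20 ≈ -0.65000)
Y(G) - r(m(15, 3²)) = (93 - 13/20) - (-49)/15 = 1847/20 - (-49)/15 = 1847/20 - 1*(-49/15) = 1847/20 + 49/15 = 5737/60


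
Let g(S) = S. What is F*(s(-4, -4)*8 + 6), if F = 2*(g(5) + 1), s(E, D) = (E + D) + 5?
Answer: -216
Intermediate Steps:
s(E, D) = 5 + D + E (s(E, D) = (D + E) + 5 = 5 + D + E)
F = 12 (F = 2*(5 + 1) = 2*6 = 12)
F*(s(-4, -4)*8 + 6) = 12*((5 - 4 - 4)*8 + 6) = 12*(-3*8 + 6) = 12*(-24 + 6) = 12*(-18) = -216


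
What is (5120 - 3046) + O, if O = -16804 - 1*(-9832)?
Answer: -4898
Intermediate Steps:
O = -6972 (O = -16804 + 9832 = -6972)
(5120 - 3046) + O = (5120 - 3046) - 6972 = 2074 - 6972 = -4898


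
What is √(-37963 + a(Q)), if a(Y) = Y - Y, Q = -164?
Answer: I*√37963 ≈ 194.84*I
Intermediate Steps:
a(Y) = 0
√(-37963 + a(Q)) = √(-37963 + 0) = √(-37963) = I*√37963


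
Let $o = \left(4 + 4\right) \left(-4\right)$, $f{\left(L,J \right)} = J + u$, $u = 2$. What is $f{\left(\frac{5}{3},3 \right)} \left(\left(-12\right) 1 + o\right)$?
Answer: $-220$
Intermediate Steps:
$f{\left(L,J \right)} = 2 + J$ ($f{\left(L,J \right)} = J + 2 = 2 + J$)
$o = -32$ ($o = 8 \left(-4\right) = -32$)
$f{\left(\frac{5}{3},3 \right)} \left(\left(-12\right) 1 + o\right) = \left(2 + 3\right) \left(\left(-12\right) 1 - 32\right) = 5 \left(-12 - 32\right) = 5 \left(-44\right) = -220$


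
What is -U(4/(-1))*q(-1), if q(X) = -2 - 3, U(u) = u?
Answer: -20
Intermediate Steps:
q(X) = -5
-U(4/(-1))*q(-1) = -4/(-1)*(-5) = -4*(-1)*(-5) = -(-4)*(-5) = -1*20 = -20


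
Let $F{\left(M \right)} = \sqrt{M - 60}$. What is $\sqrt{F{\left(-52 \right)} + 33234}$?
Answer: $\sqrt{33234 + 4 i \sqrt{7}} \approx 182.3 + 0.029 i$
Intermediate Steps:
$F{\left(M \right)} = \sqrt{-60 + M}$
$\sqrt{F{\left(-52 \right)} + 33234} = \sqrt{\sqrt{-60 - 52} + 33234} = \sqrt{\sqrt{-112} + 33234} = \sqrt{4 i \sqrt{7} + 33234} = \sqrt{33234 + 4 i \sqrt{7}}$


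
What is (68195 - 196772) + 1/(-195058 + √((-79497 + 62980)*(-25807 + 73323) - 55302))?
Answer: -2496483204505892/19416250219 - I*√784877074/38832500438 ≈ -1.2858e+5 - 7.2145e-7*I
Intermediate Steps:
(68195 - 196772) + 1/(-195058 + √((-79497 + 62980)*(-25807 + 73323) - 55302)) = -128577 + 1/(-195058 + √(-16517*47516 - 55302)) = -128577 + 1/(-195058 + √(-784821772 - 55302)) = -128577 + 1/(-195058 + √(-784877074)) = -128577 + 1/(-195058 + I*√784877074)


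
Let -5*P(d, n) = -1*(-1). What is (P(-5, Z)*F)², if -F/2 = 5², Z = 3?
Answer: 100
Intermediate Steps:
F = -50 (F = -2*5² = -2*25 = -50)
P(d, n) = -⅕ (P(d, n) = -(-1)*(-1)/5 = -⅕*1 = -⅕)
(P(-5, Z)*F)² = (-⅕*(-50))² = 10² = 100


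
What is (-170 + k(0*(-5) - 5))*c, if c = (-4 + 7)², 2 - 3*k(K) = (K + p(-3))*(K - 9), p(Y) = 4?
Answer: -1566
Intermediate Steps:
k(K) = ⅔ - (-9 + K)*(4 + K)/3 (k(K) = ⅔ - (K + 4)*(K - 9)/3 = ⅔ - (4 + K)*(-9 + K)/3 = ⅔ - (-9 + K)*(4 + K)/3)
c = 9 (c = 3² = 9)
(-170 + k(0*(-5) - 5))*c = (-170 + (38/3 - (0*(-5) - 5)²/3 + 5*(0*(-5) - 5)/3))*9 = (-170 + (38/3 - (0 - 5)²/3 + 5*(0 - 5)/3))*9 = (-170 + (38/3 - ⅓*(-5)² + (5/3)*(-5)))*9 = (-170 + (38/3 - ⅓*25 - 25/3))*9 = (-170 + (38/3 - 25/3 - 25/3))*9 = (-170 - 4)*9 = -174*9 = -1566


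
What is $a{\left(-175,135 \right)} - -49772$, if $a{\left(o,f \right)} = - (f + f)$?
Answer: $49502$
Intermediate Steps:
$a{\left(o,f \right)} = - 2 f$
$a{\left(-175,135 \right)} - -49772 = \left(-2\right) 135 - -49772 = -270 + 49772 = 49502$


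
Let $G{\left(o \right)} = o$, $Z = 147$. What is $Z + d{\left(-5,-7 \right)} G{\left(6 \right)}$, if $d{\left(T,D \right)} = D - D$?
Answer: $147$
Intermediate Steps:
$d{\left(T,D \right)} = 0$
$Z + d{\left(-5,-7 \right)} G{\left(6 \right)} = 147 + 0 \cdot 6 = 147 + 0 = 147$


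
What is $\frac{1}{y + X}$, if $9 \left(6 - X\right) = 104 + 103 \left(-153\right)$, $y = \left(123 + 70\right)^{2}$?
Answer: $\frac{9}{350950} \approx 2.5645 \cdot 10^{-5}$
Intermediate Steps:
$y = 37249$ ($y = 193^{2} = 37249$)
$X = \frac{15709}{9}$ ($X = 6 - \frac{104 + 103 \left(-153\right)}{9} = 6 - \frac{104 - 15759}{9} = 6 - - \frac{15655}{9} = 6 + \frac{15655}{9} = \frac{15709}{9} \approx 1745.4$)
$\frac{1}{y + X} = \frac{1}{37249 + \frac{15709}{9}} = \frac{1}{\frac{350950}{9}} = \frac{9}{350950}$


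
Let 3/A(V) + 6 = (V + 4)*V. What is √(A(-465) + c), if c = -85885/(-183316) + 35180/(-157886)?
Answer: √65677903079550283163432684453/517016580218782 ≈ 0.49568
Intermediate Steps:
A(V) = 3/(-6 + V*(4 + V)) (A(V) = 3/(-6 + (V + 4)*V) = 3/(-6 + (4 + V)*V) = 3/(-6 + V*(4 + V)))
c = 3555491115/14471514988 (c = -85885*(-1/183316) + 35180*(-1/157886) = 85885/183316 - 17590/78943 = 3555491115/14471514988 ≈ 0.24569)
√(A(-465) + c) = √(3/(-6 + (-465)² + 4*(-465)) + 3555491115/14471514988) = √(3/(-6 + 216225 - 1860) + 3555491115/14471514988) = √(3/214359 + 3555491115/14471514988) = √(3*(1/214359) + 3555491115/14471514988) = √(1/71453 + 3555491115/14471514988) = √(254064978155083/1034033160437564) = √65677903079550283163432684453/517016580218782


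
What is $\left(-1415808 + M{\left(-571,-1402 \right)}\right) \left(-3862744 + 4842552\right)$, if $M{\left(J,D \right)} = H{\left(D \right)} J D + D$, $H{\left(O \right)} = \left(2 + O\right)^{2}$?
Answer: $1537378425040864320$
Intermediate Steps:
$M{\left(J,D \right)} = D + D J \left(2 + D\right)^{2}$ ($M{\left(J,D \right)} = \left(2 + D\right)^{2} J D + D = J \left(2 + D\right)^{2} D + D = D J \left(2 + D\right)^{2} + D = D + D J \left(2 + D\right)^{2}$)
$\left(-1415808 + M{\left(-571,-1402 \right)}\right) \left(-3862744 + 4842552\right) = \left(-1415808 - 1402 \left(1 - 571 \left(2 - 1402\right)^{2}\right)\right) \left(-3862744 + 4842552\right) = \left(-1415808 - 1402 \left(1 - 571 \left(-1400\right)^{2}\right)\right) 979808 = \left(-1415808 - 1402 \left(1 - 1119160000\right)\right) 979808 = \left(-1415808 - -1569062318598\right) 979808 = \left(-1415808 + 1569062318598\right) 979808 = 1569060902790 \cdot 979808 = 1537378425040864320$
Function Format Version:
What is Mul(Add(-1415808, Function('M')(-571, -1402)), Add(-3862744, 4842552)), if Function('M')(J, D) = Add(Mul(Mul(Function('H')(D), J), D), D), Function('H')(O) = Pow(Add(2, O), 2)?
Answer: 1537378425040864320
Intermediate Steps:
Function('M')(J, D) = Add(D, Mul(D, J, Pow(Add(2, D), 2))) (Function('M')(J, D) = Add(Mul(Mul(Pow(Add(2, D), 2), J), D), D) = Add(Mul(Mul(J, Pow(Add(2, D), 2)), D), D) = Add(Mul(D, J, Pow(Add(2, D), 2)), D) = Add(D, Mul(D, J, Pow(Add(2, D), 2))))
Mul(Add(-1415808, Function('M')(-571, -1402)), Add(-3862744, 4842552)) = Mul(Add(-1415808, Mul(-1402, Add(1, Mul(-571, Pow(Add(2, -1402), 2))))), Add(-3862744, 4842552)) = Mul(Add(-1415808, Mul(-1402, Add(1, Mul(-571, Pow(-1400, 2))))), 979808) = Mul(Add(-1415808, Mul(-1402, Add(1, Mul(-571, 1960000)))), 979808) = Mul(Add(-1415808, Mul(-1402, Add(1, -1119160000))), 979808) = Mul(Add(-1415808, Mul(-1402, -1119159999)), 979808) = Mul(Add(-1415808, 1569062318598), 979808) = Mul(1569060902790, 979808) = 1537378425040864320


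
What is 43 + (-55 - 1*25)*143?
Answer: -11397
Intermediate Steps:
43 + (-55 - 1*25)*143 = 43 + (-55 - 25)*143 = 43 - 80*143 = 43 - 11440 = -11397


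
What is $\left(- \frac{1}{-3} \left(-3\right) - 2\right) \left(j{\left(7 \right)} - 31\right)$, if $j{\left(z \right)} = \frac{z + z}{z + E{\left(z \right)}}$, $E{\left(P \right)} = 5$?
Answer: $\frac{179}{2} \approx 89.5$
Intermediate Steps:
$j{\left(z \right)} = \frac{2 z}{5 + z}$ ($j{\left(z \right)} = \frac{z + z}{z + 5} = \frac{2 z}{5 + z}$)
$\left(- \frac{1}{-3} \left(-3\right) - 2\right) \left(j{\left(7 \right)} - 31\right) = \left(- \frac{1}{-3} \left(-3\right) - 2\right) \left(2 \cdot 7 \frac{1}{5 + 7} - 31\right) = \left(\left(-1\right) \left(- \frac{1}{3}\right) \left(-3\right) - 2\right) \left(2 \cdot 7 \cdot \frac{1}{12} - 31\right) = \left(\frac{1}{3} \left(-3\right) - 2\right) \left(2 \cdot 7 \cdot \frac{1}{12} - 31\right) = \left(-1 - 2\right) \left(\frac{7}{6} - 31\right) = \left(-3\right) \left(- \frac{179}{6}\right) = \frac{179}{2}$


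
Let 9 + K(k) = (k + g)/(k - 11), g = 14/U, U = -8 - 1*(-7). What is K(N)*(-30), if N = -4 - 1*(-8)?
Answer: 1590/7 ≈ 227.14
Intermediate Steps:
N = 4 (N = -4 + 8 = 4)
U = -1 (U = -8 + 7 = -1)
g = -14 (g = 14/(-1) = 14*(-1) = -14)
K(k) = -9 + (-14 + k)/(-11 + k) (K(k) = -9 + (k - 14)/(k - 11) = -9 + (-14 + k)/(-11 + k))
K(N)*(-30) = ((85 - 8*4)/(-11 + 4))*(-30) = ((85 - 32)/(-7))*(-30) = -1/7*53*(-30) = -53/7*(-30) = 1590/7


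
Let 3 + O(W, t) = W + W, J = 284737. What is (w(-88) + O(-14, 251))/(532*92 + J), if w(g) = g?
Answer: -119/333681 ≈ -0.00035663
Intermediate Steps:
O(W, t) = -3 + 2*W (O(W, t) = -3 + (W + W) = -3 + 2*W)
(w(-88) + O(-14, 251))/(532*92 + J) = (-88 + (-3 + 2*(-14)))/(532*92 + 284737) = (-88 + (-3 - 28))/(48944 + 284737) = (-88 - 31)/333681 = -119*1/333681 = -119/333681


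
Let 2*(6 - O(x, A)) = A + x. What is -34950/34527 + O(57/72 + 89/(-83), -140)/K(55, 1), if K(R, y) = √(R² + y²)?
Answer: -11650/11509 + 303343*√3026/12055584 ≈ 0.37189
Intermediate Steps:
O(x, A) = 6 - A/2 - x/2 (O(x, A) = 6 - (A + x)/2 = 6 + (-A/2 - x/2) = 6 - A/2 - x/2)
-34950/34527 + O(57/72 + 89/(-83), -140)/K(55, 1) = -34950/34527 + (6 - ½*(-140) - (57/72 + 89/(-83))/2)/(√(55² + 1²)) = -34950*1/34527 + (6 + 70 - (57*(1/72) + 89*(-1/83))/2)/(√(3025 + 1)) = -11650/11509 + (6 + 70 - (19/24 - 89/83)/2)/(√3026) = -11650/11509 + (6 + 70 - ½*(-559/1992))*(√3026/3026) = -11650/11509 + (6 + 70 + 559/3984)*(√3026/3026) = -11650/11509 + 303343*(√3026/3026)/3984 = -11650/11509 + 303343*√3026/12055584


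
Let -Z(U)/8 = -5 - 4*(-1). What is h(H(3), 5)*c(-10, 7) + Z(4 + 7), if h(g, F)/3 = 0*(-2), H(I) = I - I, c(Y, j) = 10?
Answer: 8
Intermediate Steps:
H(I) = 0
Z(U) = 8 (Z(U) = -8*(-5 - 4*(-1)) = -8*(-5 + 4) = -8*(-1) = 8)
h(g, F) = 0 (h(g, F) = 3*(0*(-2)) = 3*0 = 0)
h(H(3), 5)*c(-10, 7) + Z(4 + 7) = 0*10 + 8 = 0 + 8 = 8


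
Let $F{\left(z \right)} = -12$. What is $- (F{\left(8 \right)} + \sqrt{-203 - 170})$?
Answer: $12 - i \sqrt{373} \approx 12.0 - 19.313 i$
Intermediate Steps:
$- (F{\left(8 \right)} + \sqrt{-203 - 170}) = - (-12 + \sqrt{-203 - 170}) = - (-12 + \sqrt{-373}) = - (-12 + i \sqrt{373}) = 12 - i \sqrt{373}$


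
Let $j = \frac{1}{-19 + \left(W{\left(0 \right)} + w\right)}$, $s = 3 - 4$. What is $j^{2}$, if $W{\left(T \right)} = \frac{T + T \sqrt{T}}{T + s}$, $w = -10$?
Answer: $\frac{1}{841} \approx 0.0011891$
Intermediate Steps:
$s = -1$
$W{\left(T \right)} = \frac{T + T^{\frac{3}{2}}}{-1 + T}$ ($W{\left(T \right)} = \frac{T + T \sqrt{T}}{T - 1} = \frac{T + T^{\frac{3}{2}}}{-1 + T}$)
$j = - \frac{1}{29}$ ($j = \frac{1}{-19 - \left(10 - \frac{0 + 0^{\frac{3}{2}}}{-1 + 0}\right)} = \frac{1}{-19 - \left(10 - \frac{0 + 0}{-1}\right)} = \frac{1}{-19 - 10} = \frac{1}{-29} = - \frac{1}{29} \approx -0.034483$)
$j^{2} = \left(- \frac{1}{29}\right)^{2} = \frac{1}{841}$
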